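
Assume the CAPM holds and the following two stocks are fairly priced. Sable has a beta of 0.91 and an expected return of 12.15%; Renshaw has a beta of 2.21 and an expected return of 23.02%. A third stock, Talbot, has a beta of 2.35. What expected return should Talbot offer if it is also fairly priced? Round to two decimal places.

24.19%

MRP (SML slope) = (23.02% − 12.15%) / (2.21 − 0.91) = 10.87% / 1.30 = 8.3615%
R_f (intercept) = 12.15% − 0.91 × 8.3615% = 4.5410%
E(R_Talbot) = R_f + β × MRP = 4.5410% + 2.35 × 8.3615% = 24.19%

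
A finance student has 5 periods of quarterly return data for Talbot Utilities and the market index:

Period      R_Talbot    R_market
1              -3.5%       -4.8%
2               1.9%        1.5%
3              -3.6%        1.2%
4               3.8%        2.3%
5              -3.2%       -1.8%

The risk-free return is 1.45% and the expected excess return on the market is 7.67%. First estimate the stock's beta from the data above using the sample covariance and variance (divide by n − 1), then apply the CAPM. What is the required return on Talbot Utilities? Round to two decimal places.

7.71%

Mean R_i = (-3.5 + 1.9 − 3.6 + 3.8 − 3.2) / 5 = -0.9200%
Mean R_m = (-4.8 + 1.5 + 1.2 + 2.3 − 1.8) / 5 = -0.3200%
Σ(R_i − R̄_i)(R_m − R̄_m) = 28.3580  ⇒  Cov = 28.3580 / 4 = 7.0895
Σ(R_m − R̄_m)² = 34.7480  ⇒  Var(R_m) = 34.7480 / 4 = 8.6870
β = Cov / Var(R_m) = 7.0895 / 8.6870 = 0.8161
E(R) = R_f + β × MRP = 1.45% + 0.8161 × 7.67% = 7.71%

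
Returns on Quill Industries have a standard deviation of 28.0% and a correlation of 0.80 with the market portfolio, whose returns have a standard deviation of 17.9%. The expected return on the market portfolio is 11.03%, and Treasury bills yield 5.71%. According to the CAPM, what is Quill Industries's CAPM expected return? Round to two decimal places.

β = ρ × σ_i / σ_m = 0.80 × 28.0% / 17.9% = 1.2514
MRP = 11.03% − 5.71% = 5.32%
E(R) = 5.71% + 1.2514 × 5.32% = 12.37%

12.37%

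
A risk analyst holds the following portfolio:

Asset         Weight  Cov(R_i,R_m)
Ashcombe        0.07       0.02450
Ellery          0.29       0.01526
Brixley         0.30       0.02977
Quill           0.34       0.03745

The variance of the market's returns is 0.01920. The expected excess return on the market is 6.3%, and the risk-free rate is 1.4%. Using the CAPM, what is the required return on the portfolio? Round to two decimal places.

10.52%

β_Ashcombe = 0.02450 / 0.01920 = 1.2760
β_Ellery = 0.01526 / 0.01920 = 0.7948
β_Brixley = 0.02977 / 0.01920 = 1.5505
β_Quill = 0.03745 / 0.01920 = 1.9505
β_P = Σ w_i β_i = 0.07×1.2760 + 0.29×0.7948 + 0.30×1.5505 + 0.34×1.9505 = 1.4481
E(R_P) = R_f + β_P × MRP = 1.4% + 1.4481 × 6.3% = 10.52%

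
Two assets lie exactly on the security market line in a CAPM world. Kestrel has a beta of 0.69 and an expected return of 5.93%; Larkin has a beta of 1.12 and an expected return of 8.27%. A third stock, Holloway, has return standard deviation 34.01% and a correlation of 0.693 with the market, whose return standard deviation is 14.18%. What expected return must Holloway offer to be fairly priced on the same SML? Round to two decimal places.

11.22%

MRP = (8.27% − 5.93%) / (1.12 − 0.69) = 5.4419%
R_f = 5.93% − 0.69 × 5.4419% = 2.1751%
β_Holloway = ρ·σ_i/σ_m = 0.693 × 34.01 / 14.18 = 1.6621
E(R_Holloway) = R_f + β × MRP = 2.1751% + 1.6621 × 5.4419% = 11.22%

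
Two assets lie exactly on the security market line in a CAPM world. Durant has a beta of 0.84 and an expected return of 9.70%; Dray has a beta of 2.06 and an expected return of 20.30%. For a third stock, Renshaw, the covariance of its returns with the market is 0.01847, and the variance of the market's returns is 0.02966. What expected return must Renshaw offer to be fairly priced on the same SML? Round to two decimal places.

MRP = (20.30% − 9.70%) / (2.06 − 0.84) = 8.6885%
R_f = 9.70% − 0.84 × 8.6885% = 2.4017%
β_Renshaw = Cov / Var(R_m) = 0.01847 / 0.02966 = 0.6227
E(R_Renshaw) = R_f + β × MRP = 2.4017% + 0.6227 × 8.6885% = 7.81%

7.81%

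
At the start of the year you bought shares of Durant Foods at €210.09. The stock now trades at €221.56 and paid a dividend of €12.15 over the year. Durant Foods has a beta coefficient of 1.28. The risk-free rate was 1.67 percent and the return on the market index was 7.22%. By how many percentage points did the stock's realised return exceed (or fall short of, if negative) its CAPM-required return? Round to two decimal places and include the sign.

+2.47%

Realised HPR = (P1 + D1 − P0) / P0 = (221.56 + 12.15 − 210.09) / 210.09 = 23.62 / 210.09 = 11.2428%
MRP = 7.22% − 1.67% = 5.55%
CAPM required = R_f + β·MRP = 1.67% + 1.28 × 5.55% = 8.7740%
α = realised − required = 11.2428% − 8.7740% = +2.47%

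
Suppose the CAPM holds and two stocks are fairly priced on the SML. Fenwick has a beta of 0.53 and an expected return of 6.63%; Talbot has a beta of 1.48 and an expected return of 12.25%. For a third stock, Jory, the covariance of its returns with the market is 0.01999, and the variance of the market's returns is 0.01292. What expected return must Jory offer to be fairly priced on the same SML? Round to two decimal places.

12.65%

MRP = (12.25% − 6.63%) / (1.48 − 0.53) = 5.9158%
R_f = 6.63% − 0.53 × 5.9158% = 3.4946%
β_Jory = Cov / Var(R_m) = 0.01999 / 0.01292 = 1.5472
E(R_Jory) = R_f + β × MRP = 3.4946% + 1.5472 × 5.9158% = 12.65%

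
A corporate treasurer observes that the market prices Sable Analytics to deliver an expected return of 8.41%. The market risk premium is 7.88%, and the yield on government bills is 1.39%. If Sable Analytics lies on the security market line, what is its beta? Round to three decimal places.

0.891

β = (E(R) − R_f) / MRP = (8.41% − 1.39%) / 7.88% = 7.02% / 7.88% = 0.891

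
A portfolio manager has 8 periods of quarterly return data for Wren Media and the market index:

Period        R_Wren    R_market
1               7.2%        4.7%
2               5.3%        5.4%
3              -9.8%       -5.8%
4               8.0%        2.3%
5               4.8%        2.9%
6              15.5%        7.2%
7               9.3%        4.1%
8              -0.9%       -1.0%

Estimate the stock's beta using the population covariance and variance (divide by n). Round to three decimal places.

1.717

Mean R_i = (7.2 + 5.3 − 9.8 + 8.0 + 4.8 + 15.5 + 9.3 − 0.9) / 8 = 4.9250%
Mean R_m = (4.7 + 5.4 − 5.8 + 2.3 + 2.9 + 7.2 + 4.1 − 1.0) / 8 = 2.4750%
Σ(R_i − R̄_i)(R_m − R̄_m) = 204.7350  ⇒  Cov = 204.7350 / 8 = 25.5919
Σ(R_m − R̄_m)² = 119.2350  ⇒  Var(R_m) = 119.2350 / 8 = 14.9044
β = Cov / Var(R_m) = 25.5919 / 14.9044 = 1.7171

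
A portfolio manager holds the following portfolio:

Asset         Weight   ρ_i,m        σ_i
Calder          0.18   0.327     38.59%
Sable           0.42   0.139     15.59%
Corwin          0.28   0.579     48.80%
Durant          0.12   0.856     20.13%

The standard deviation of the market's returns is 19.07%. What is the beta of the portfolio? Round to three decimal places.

β_Calder = 0.327 × 38.59% / 19.07% = 0.6617
β_Sable = 0.139 × 15.59% / 19.07% = 0.1136
β_Corwin = 0.579 × 48.80% / 19.07% = 1.4817
β_Durant = 0.856 × 20.13% / 19.07% = 0.9036
β_P = Σ w_i β_i = 0.18×0.6617 + 0.42×0.1136 + 0.28×1.4817 + 0.12×0.9036 = 0.6901

0.690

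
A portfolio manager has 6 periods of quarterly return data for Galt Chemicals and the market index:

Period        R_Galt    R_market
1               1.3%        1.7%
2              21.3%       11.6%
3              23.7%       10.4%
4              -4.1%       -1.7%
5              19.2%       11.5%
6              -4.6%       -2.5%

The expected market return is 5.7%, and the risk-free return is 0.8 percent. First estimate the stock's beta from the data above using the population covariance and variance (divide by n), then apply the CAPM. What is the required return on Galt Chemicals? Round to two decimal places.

10.34%

Mean R_i = (1.3 + 21.3 + 23.7 − 4.1 + 19.2 − 4.6) / 6 = 9.4667%
Mean R_m = (1.7 + 11.6 + 10.4 − 1.7 + 11.5 − 2.5) / 6 = 5.1667%
Σ(R_i − R̄_i)(R_m − R̄_m) = 441.5733  ⇒  Cov = 441.5733 / 6 = 73.5956
Σ(R_m − R̄_m)² = 226.8333  ⇒  Var(R_m) = 226.8333 / 6 = 37.8056
β = Cov / Var(R_m) = 73.5956 / 37.8056 = 1.9467
MRP = 5.7% − 0.8% = 4.90%
E(R) = R_f + β × MRP = 0.8% + 1.9467 × 4.9% = 10.34%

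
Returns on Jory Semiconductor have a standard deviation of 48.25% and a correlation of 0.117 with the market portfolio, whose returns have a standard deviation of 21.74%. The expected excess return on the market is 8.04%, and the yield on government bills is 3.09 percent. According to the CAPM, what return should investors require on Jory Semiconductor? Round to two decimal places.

5.18%

β = ρ × σ_i / σ_m = 0.117 × 48.25% / 21.74% = 0.2597
E(R) = 3.09% + 0.2597 × 8.04% = 5.18%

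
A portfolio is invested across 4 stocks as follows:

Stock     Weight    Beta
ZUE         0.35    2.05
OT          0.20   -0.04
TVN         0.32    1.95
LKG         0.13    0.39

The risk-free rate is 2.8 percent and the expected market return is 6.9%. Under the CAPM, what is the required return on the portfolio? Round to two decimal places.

8.48%

β_P = Σ w_i β_i = 0.35×2.05 + 0.20×-0.04 + 0.32×1.95 + 0.13×0.39 = 1.3842
MRP = 6.9% − 2.8% = 4.10%
E(R_P) = R_f + β_P × MRP = 2.8% + 1.3842 × 4.1% = 8.48%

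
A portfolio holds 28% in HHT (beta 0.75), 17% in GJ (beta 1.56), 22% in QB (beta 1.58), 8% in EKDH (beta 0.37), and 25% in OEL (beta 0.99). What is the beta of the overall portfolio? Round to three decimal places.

1.100

β_P = Σ w_i β_i = 0.28×0.75 + 0.17×1.56 + 0.22×1.58 + 0.08×0.37 + 0.25×0.99 = 1.0999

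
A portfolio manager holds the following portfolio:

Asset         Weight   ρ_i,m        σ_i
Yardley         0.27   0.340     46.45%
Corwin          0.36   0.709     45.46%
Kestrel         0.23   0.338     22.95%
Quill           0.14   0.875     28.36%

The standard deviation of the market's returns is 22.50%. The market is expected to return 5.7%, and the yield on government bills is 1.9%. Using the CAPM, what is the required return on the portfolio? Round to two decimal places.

β_Yardley = 0.340 × 46.45% / 22.50% = 0.7019
β_Corwin = 0.709 × 45.46% / 22.50% = 1.4325
β_Kestrel = 0.338 × 22.95% / 22.50% = 0.3448
β_Quill = 0.875 × 28.36% / 22.50% = 1.1029
β_P = Σ w_i β_i = 0.27×0.7019 + 0.36×1.4325 + 0.23×0.3448 + 0.14×1.1029 = 0.9389
MRP = 5.7% − 1.9% = 3.80%
E(R_P) = R_f + β_P × MRP = 1.9% + 0.9389 × 3.8% = 5.47%

5.47%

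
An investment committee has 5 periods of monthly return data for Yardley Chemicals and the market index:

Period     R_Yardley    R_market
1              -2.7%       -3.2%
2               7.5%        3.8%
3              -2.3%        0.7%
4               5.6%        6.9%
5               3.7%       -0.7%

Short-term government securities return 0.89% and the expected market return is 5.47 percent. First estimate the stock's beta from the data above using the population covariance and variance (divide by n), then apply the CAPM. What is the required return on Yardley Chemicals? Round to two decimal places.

Mean R_i = (-2.7 + 7.5 − 2.3 + 5.6 + 3.7) / 5 = 2.3600%
Mean R_m = (-3.2 + 3.8 + 0.7 + 6.9 − 0.7) / 5 = 1.5000%
Σ(R_i − R̄_i)(R_m − R̄_m) = 53.8800  ⇒  Cov = 53.8800 / 5 = 10.7760
Σ(R_m − R̄_m)² = 62.0200  ⇒  Var(R_m) = 62.0200 / 5 = 12.4040
β = Cov / Var(R_m) = 10.7760 / 12.4040 = 0.8688
MRP = 5.47% − 0.89% = 4.58%
E(R) = R_f + β × MRP = 0.89% + 0.8688 × 4.58% = 4.87%

4.87%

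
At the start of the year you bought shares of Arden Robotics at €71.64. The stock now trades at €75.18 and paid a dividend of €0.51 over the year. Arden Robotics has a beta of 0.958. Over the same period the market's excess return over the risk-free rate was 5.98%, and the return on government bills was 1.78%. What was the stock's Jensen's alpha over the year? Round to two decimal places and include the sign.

-1.86%

Realised HPR = (P1 + D1 − P0) / P0 = (75.18 + 0.51 − 71.64) / 71.64 = 4.05 / 71.64 = 5.6533%
CAPM required = R_f + β·MRP = 1.78% + 0.958 × 5.98% = 7.50884%
α = realised − required = 5.6533% − 7.50884% = -1.86%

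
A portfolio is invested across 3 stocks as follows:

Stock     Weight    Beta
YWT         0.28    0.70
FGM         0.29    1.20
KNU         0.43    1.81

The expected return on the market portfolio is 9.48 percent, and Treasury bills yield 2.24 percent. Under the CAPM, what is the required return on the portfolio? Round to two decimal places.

11.81%

β_P = Σ w_i β_i = 0.28×0.70 + 0.29×1.20 + 0.43×1.81 = 1.3223
MRP = 9.48% − 2.24% = 7.24%
E(R_P) = R_f + β_P × MRP = 2.24% + 1.3223 × 7.24% = 11.81%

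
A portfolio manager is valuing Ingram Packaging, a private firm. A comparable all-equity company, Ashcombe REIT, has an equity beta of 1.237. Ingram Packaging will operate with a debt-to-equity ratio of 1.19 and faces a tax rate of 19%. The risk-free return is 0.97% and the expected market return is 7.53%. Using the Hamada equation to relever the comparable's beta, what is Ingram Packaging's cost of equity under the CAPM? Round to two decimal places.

β_L = β_U × [1 + (1 − t)(D/E)] = 1.237 × [1 + (1 − 0.19) × 1.19]
    = 1.237 × [1 + 0.81 × 1.19] = 1.237 × 1.9639 = 2.4293
MRP = 7.53% − 0.97% = 6.56%
E(R) = R_f + β_L × MRP = 0.97% + 2.4293 × 6.56% = 16.91%

16.91%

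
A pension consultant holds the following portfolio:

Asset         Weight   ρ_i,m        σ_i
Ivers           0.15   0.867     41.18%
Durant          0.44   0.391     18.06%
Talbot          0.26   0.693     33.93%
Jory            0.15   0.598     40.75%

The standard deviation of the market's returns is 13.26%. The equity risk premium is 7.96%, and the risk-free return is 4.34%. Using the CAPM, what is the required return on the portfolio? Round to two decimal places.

15.28%

β_Ivers = 0.867 × 41.18% / 13.26% = 2.6925
β_Durant = 0.391 × 18.06% / 13.26% = 0.5325
β_Talbot = 0.693 × 33.93% / 13.26% = 1.7733
β_Jory = 0.598 × 40.75% / 13.26% = 1.8377
β_P = Σ w_i β_i = 0.15×2.6925 + 0.44×0.5325 + 0.26×1.7733 + 0.15×1.8377 = 1.3749
E(R_P) = R_f + β_P × MRP = 4.34% + 1.3749 × 7.96% = 15.28%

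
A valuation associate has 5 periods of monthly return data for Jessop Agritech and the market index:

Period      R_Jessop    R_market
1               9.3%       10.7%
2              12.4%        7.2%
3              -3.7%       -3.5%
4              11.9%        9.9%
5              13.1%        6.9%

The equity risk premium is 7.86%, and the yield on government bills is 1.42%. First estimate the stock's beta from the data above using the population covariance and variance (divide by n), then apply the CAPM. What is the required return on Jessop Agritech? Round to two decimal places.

Mean R_i = (9.3 + 12.4 − 3.7 + 11.9 + 13.1) / 5 = 8.6000%
Mean R_m = (10.7 + 7.2 − 3.5 + 9.9 + 6.9) / 5 = 6.2400%
Σ(R_i − R̄_i)(R_m − R̄_m) = 141.6200  ⇒  Cov = 141.6200 / 5 = 28.3240
Σ(R_m − R̄_m)² = 129.5120  ⇒  Var(R_m) = 129.5120 / 5 = 25.9024
β = Cov / Var(R_m) = 28.3240 / 25.9024 = 1.0935
E(R) = R_f + β × MRP = 1.42% + 1.0935 × 7.86% = 10.01%

10.01%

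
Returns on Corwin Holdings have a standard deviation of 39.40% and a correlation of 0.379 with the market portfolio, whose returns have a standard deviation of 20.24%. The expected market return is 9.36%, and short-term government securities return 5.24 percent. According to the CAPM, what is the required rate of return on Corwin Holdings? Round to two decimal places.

β = ρ × σ_i / σ_m = 0.379 × 39.40% / 20.24% = 0.7378
MRP = 9.36% − 5.24% = 4.12%
E(R) = 5.24% + 0.7378 × 4.12% = 8.28%

8.28%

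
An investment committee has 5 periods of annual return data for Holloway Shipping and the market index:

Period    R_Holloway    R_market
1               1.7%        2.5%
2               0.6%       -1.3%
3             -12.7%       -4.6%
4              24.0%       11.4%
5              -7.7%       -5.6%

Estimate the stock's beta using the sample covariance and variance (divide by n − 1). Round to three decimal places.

1.985

Mean R_i = (1.7 + 0.6 − 12.7 + 24.0 − 7.7) / 5 = 1.1800%
Mean R_m = (2.5 − 1.3 − 4.6 + 11.4 − 5.6) / 5 = 0.4800%
Σ(R_i − R̄_i)(R_m − R̄_m) = 375.7780  ⇒  Cov = 375.7780 / 4 = 93.9445
Σ(R_m − R̄_m)² = 189.2680  ⇒  Var(R_m) = 189.2680 / 4 = 47.3170
β = Cov / Var(R_m) = 93.9445 / 47.3170 = 1.9854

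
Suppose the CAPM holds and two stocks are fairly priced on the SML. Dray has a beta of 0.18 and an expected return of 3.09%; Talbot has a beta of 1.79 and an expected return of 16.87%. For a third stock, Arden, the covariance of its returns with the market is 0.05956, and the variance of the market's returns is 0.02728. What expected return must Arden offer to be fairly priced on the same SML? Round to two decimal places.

20.24%

MRP = (16.87% − 3.09%) / (1.79 − 0.18) = 8.5590%
R_f = 3.09% − 0.18 × 8.5590% = 1.5494%
β_Arden = Cov / Var(R_m) = 0.05956 / 0.02728 = 2.1833
E(R_Arden) = R_f + β × MRP = 1.5494% + 2.1833 × 8.5590% = 20.24%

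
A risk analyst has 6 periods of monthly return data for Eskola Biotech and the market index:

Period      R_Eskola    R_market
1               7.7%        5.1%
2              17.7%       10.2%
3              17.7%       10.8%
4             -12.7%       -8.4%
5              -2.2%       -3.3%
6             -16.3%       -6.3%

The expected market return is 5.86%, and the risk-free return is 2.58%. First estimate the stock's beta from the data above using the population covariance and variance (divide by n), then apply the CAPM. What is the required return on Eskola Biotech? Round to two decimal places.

Mean R_i = (7.7 + 17.7 + 17.7 − 12.7 − 2.2 − 16.3) / 6 = 1.9833%
Mean R_m = (5.1 + 10.2 + 10.8 − 8.4 − 3.3 − 6.3) / 6 = 1.3500%
Σ(R_i − R̄_i)(R_m − R̄_m) = 611.5350  ⇒  Cov = 611.5350 / 6 = 101.9225
Σ(R_m − R̄_m)² = 356.8950  ⇒  Var(R_m) = 356.8950 / 6 = 59.4825
β = Cov / Var(R_m) = 101.9225 / 59.4825 = 1.7135
MRP = 5.86% − 2.58% = 3.28%
E(R) = R_f + β × MRP = 2.58% + 1.7135 × 3.28% = 8.20%

8.20%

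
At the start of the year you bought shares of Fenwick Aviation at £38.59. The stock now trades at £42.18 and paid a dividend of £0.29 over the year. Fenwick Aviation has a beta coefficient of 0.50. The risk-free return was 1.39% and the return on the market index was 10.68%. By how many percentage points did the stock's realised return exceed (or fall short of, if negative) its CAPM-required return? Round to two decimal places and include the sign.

+4.02%

Realised HPR = (P1 + D1 − P0) / P0 = (42.18 + 0.29 − 38.59) / 38.59 = 3.88 / 38.59 = 10.0544%
MRP = 10.68% − 1.39% = 9.29%
CAPM required = R_f + β·MRP = 1.39% + 0.50 × 9.29% = 6.0350%
α = realised − required = 10.0544% − 6.0350% = +4.02%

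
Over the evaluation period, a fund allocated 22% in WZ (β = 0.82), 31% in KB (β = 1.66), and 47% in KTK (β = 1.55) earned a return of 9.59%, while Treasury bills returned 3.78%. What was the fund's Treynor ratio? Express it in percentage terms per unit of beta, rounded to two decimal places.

β_P = 0.22×0.82 + 0.31×1.66 + 0.47×1.55 = 1.4235
Treynor = (R_P − R_f) / β_P = (9.59% − 3.78%) / 1.4235 = 5.81% / 1.4235 = 4.08%

4.08%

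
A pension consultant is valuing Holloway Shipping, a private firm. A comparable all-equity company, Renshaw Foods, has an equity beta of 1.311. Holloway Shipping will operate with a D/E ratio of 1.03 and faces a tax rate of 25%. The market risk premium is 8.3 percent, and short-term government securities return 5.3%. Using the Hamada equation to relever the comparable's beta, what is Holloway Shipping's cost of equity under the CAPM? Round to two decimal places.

β_L = β_U × [1 + (1 − t)(D/E)] = 1.311 × [1 + (1 − 0.25) × 1.03]
    = 1.311 × [1 + 0.75 × 1.03] = 1.311 × 1.7725 = 2.3237
E(R) = R_f + β_L × MRP = 5.3% + 2.3237 × 8.3% = 24.59%

24.59%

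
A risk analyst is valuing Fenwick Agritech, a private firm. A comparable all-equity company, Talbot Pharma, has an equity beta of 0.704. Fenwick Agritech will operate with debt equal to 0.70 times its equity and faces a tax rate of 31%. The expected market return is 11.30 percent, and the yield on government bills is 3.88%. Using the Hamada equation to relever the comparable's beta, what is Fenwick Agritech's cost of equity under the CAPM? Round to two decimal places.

β_L = β_U × [1 + (1 − t)(D/E)] = 0.704 × [1 + (1 − 0.31) × 0.70]
    = 0.704 × [1 + 0.69 × 0.70] = 0.704 × 1.4830 = 1.0440
MRP = 11.30% − 3.88% = 7.42%
E(R) = R_f + β_L × MRP = 3.88% + 1.0440 × 7.42% = 11.63%

11.63%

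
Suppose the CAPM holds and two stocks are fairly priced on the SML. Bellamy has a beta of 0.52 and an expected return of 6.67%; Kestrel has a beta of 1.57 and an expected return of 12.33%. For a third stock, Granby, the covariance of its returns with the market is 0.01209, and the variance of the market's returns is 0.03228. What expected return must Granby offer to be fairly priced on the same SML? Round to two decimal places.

5.89%

MRP = (12.33% − 6.67%) / (1.57 − 0.52) = 5.3905%
R_f = 6.67% − 0.52 × 5.3905% = 3.8669%
β_Granby = Cov / Var(R_m) = 0.01209 / 0.03228 = 0.3745
E(R_Granby) = R_f + β × MRP = 3.8669% + 0.3745 × 5.3905% = 5.89%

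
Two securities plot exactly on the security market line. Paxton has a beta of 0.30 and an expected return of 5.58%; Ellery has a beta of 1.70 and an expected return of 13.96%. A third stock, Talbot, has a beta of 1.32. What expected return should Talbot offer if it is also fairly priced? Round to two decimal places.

11.69%

MRP (SML slope) = (13.96% − 5.58%) / (1.70 − 0.30) = 8.38% / 1.40 = 5.9857%
R_f (intercept) = 5.58% − 0.30 × 5.9857% = 3.7843%
E(R_Talbot) = R_f + β × MRP = 3.7843% + 1.32 × 5.9857% = 11.69%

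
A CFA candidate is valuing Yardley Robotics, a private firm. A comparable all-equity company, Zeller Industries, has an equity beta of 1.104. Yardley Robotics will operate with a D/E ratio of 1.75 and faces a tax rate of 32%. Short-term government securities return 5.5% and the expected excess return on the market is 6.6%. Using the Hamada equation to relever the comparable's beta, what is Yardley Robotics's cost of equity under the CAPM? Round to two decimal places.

β_L = β_U × [1 + (1 − t)(D/E)] = 1.104 × [1 + (1 − 0.32) × 1.75]
    = 1.104 × [1 + 0.68 × 1.75] = 1.104 × 2.1900 = 2.4178
E(R) = R_f + β_L × MRP = 5.5% + 2.4178 × 6.6% = 21.46%

21.46%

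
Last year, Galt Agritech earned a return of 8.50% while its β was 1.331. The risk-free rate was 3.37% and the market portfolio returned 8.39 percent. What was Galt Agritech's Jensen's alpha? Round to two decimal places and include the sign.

-1.55%

Market excess return = 8.39% − 3.37% = 5.02%
CAPM benchmark = R_f + β(R_m − R_f) = 3.37% + 1.331 × 5.02% = 10.05162%
α = actual − benchmark = 8.50% − 10.05162% = -1.55%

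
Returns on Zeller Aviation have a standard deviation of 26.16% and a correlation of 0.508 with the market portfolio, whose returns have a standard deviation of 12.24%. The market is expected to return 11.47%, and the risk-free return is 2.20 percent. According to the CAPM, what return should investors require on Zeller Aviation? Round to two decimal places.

12.26%

β = ρ × σ_i / σ_m = 0.508 × 26.16% / 12.24% = 1.0857
MRP = 11.47% − 2.20% = 9.27%
E(R) = 2.20% + 1.0857 × 9.27% = 12.26%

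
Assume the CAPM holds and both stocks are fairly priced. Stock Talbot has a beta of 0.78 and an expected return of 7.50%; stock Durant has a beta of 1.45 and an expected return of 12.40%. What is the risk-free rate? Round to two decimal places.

Both satisfy E(R) = R_f + β·MRP, so the slope of the SML is
MRP = (12.40% − 7.50%) / (1.45 − 0.78) = 4.90% / 0.67 = 7.3134%
R_f = E(R_Talbot) − β_Talbot·MRP = 7.50% − 0.78 × 7.3134% = 1.7955%

1.80%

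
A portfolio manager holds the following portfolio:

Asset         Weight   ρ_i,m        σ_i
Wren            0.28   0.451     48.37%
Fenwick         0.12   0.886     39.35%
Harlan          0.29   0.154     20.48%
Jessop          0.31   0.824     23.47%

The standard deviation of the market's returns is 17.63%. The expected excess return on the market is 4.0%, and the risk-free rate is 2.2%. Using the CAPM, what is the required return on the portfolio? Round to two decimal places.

β_Wren = 0.451 × 48.37% / 17.63% = 1.2374
β_Fenwick = 0.886 × 39.35% / 17.63% = 1.9775
β_Harlan = 0.154 × 20.48% / 17.63% = 0.1789
β_Jessop = 0.824 × 23.47% / 17.63% = 1.0970
β_P = Σ w_i β_i = 0.28×1.2374 + 0.12×1.9775 + 0.29×0.1789 + 0.31×1.0970 = 0.9757
E(R_P) = R_f + β_P × MRP = 2.2% + 0.9757 × 4.0% = 6.10%

6.10%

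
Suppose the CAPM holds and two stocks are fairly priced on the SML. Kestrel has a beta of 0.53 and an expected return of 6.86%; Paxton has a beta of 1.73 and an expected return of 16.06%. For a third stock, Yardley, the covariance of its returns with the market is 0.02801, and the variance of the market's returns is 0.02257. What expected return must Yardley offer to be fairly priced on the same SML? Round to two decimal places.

MRP = (16.06% − 6.86%) / (1.73 − 0.53) = 7.6667%
R_f = 6.86% − 0.53 × 7.6667% = 2.7966%
β_Yardley = Cov / Var(R_m) = 0.02801 / 0.02257 = 1.2410
E(R_Yardley) = R_f + β × MRP = 2.7966% + 1.2410 × 7.6667% = 12.31%

12.31%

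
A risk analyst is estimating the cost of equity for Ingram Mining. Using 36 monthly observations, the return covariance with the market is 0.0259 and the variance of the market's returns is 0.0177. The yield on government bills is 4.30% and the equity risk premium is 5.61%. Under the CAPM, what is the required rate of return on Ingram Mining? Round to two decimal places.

β = Cov(R_i, R_m) / Var(R_m) = 0.0259 / 0.0177 = 1.4633
E(R) = R_f + β × MRP = 4.30% + 1.4633 × 5.61% = 12.51%

12.51%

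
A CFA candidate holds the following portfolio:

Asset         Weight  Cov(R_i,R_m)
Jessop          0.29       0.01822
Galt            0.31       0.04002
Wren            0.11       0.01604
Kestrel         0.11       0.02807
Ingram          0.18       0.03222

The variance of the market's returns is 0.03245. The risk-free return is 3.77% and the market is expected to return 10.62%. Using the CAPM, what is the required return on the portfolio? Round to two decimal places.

9.75%

β_Jessop = 0.01822 / 0.03245 = 0.5615
β_Galt = 0.04002 / 0.03245 = 1.2333
β_Wren = 0.01604 / 0.03245 = 0.4943
β_Kestrel = 0.02807 / 0.03245 = 0.8650
β_Ingram = 0.03222 / 0.03245 = 0.9929
β_P = Σ w_i β_i = 0.29×0.5615 + 0.31×1.2333 + 0.11×0.4943 + 0.11×0.8650 + 0.18×0.9929 = 0.8734
MRP = 10.62% − 3.77% = 6.85%
E(R_P) = R_f + β_P × MRP = 3.77% + 0.8734 × 6.85% = 9.75%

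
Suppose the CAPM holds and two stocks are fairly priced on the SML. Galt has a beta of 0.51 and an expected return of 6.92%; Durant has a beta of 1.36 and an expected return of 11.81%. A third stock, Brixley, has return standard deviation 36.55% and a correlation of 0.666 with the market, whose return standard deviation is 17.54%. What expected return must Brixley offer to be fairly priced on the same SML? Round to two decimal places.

11.97%

MRP = (11.81% − 6.92%) / (1.36 − 0.51) = 5.7529%
R_f = 6.92% − 0.51 × 5.7529% = 3.9860%
β_Brixley = ρ·σ_i/σ_m = 0.666 × 36.55 / 17.54 = 1.3878
E(R_Brixley) = R_f + β × MRP = 3.9860% + 1.3878 × 5.7529% = 11.97%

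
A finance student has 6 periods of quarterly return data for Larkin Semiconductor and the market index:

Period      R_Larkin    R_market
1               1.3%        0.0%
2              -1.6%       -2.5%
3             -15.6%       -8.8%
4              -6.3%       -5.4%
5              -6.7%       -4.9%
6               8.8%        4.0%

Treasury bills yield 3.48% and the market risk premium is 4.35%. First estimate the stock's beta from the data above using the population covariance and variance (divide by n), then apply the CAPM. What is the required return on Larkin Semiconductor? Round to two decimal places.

Mean R_i = (1.3 − 1.6 − 15.6 − 6.3 − 6.7 + 8.8) / 6 = -3.3500%
Mean R_m = (0.0 − 2.5 − 8.8 − 5.4 − 4.9 + 4.0) / 6 = -2.9333%
Σ(R_i − R̄_i)(R_m − R̄_m) = 184.3700  ⇒  Cov = 184.3700 / 6 = 30.7283
Σ(R_m − R̄_m)² = 101.2333  ⇒  Var(R_m) = 101.2333 / 6 = 16.8722
β = Cov / Var(R_m) = 30.7283 / 16.8722 = 1.8212
E(R) = R_f + β × MRP = 3.48% + 1.8212 × 4.35% = 11.40%

11.40%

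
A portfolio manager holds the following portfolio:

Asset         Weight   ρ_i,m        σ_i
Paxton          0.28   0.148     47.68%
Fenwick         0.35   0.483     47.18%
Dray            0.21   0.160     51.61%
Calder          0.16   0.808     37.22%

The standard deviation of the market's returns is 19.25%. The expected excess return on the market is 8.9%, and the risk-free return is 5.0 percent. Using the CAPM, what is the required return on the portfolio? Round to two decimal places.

12.63%

β_Paxton = 0.148 × 47.68% / 19.25% = 0.3666
β_Fenwick = 0.483 × 47.18% / 19.25% = 1.1838
β_Dray = 0.160 × 51.61% / 19.25% = 0.4290
β_Calder = 0.808 × 37.22% / 19.25% = 1.5623
β_P = Σ w_i β_i = 0.28×0.3666 + 0.35×1.1838 + 0.21×0.4290 + 0.16×1.5623 = 0.8570
E(R_P) = R_f + β_P × MRP = 5.0% + 0.8570 × 8.9% = 12.63%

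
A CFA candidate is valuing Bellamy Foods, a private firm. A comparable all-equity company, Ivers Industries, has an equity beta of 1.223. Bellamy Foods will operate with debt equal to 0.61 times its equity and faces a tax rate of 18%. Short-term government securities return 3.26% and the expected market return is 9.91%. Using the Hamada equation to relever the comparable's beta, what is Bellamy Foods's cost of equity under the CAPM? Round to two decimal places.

β_L = β_U × [1 + (1 − t)(D/E)] = 1.223 × [1 + (1 − 0.18) × 0.61]
    = 1.223 × [1 + 0.82 × 0.61] = 1.223 × 1.5002 = 1.8347
MRP = 9.91% − 3.26% = 6.65%
E(R) = R_f + β_L × MRP = 3.26% + 1.8347 × 6.65% = 15.46%

15.46%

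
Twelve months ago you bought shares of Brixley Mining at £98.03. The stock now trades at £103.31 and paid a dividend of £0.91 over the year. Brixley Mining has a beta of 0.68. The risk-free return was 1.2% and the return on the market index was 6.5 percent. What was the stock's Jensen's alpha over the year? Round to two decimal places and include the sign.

Realised HPR = (P1 + D1 − P0) / P0 = (103.31 + 0.91 − 98.03) / 98.03 = 6.19 / 98.03 = 6.3144%
MRP = 6.5% − 1.2% = 5.30%
CAPM required = R_f + β·MRP = 1.2% + 0.68 × 5.3% = 4.8040%
α = realised − required = 6.3144% − 4.8040% = +1.51%

+1.51%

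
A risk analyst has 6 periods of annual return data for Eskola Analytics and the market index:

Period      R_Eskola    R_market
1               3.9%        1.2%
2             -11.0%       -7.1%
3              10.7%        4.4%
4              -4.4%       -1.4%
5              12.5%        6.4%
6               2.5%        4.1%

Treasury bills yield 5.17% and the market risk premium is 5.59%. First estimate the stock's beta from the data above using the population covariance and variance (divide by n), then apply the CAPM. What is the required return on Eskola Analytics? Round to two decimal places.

14.77%

Mean R_i = (3.9 − 11.0 + 10.7 − 4.4 + 12.5 + 2.5) / 6 = 2.3667%
Mean R_m = (1.2 − 7.1 + 4.4 − 1.4 + 6.4 + 4.1) / 6 = 1.2667%
Σ(R_i − R̄_i)(R_m − R̄_m) = 208.2833  ⇒  Cov = 208.2833 / 6 = 34.7139
Σ(R_m − R̄_m)² = 121.3133  ⇒  Var(R_m) = 121.3133 / 6 = 20.2189
β = Cov / Var(R_m) = 34.7139 / 20.2189 = 1.7169
E(R) = R_f + β × MRP = 5.17% + 1.7169 × 5.59% = 14.77%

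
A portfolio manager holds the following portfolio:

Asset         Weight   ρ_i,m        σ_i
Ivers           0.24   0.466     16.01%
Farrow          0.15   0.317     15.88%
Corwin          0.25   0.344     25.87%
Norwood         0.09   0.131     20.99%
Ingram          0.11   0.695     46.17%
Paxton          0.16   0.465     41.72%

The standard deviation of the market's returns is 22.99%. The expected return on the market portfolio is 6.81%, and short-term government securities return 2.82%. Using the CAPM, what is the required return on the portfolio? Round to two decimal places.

4.84%

β_Ivers = 0.466 × 16.01% / 22.99% = 0.3245
β_Farrow = 0.317 × 15.88% / 22.99% = 0.2190
β_Corwin = 0.344 × 25.87% / 22.99% = 0.3871
β_Norwood = 0.131 × 20.99% / 22.99% = 0.1196
β_Ingram = 0.695 × 46.17% / 22.99% = 1.3957
β_Paxton = 0.465 × 41.72% / 22.99% = 0.8438
β_P = Σ w_i β_i = 0.24×0.3245 + 0.15×0.2190 + 0.25×0.3871 + 0.09×0.1196 + 0.11×1.3957 + 0.16×0.8438 = 0.5068
MRP = 6.81% − 2.82% = 3.99%
E(R_P) = R_f + β_P × MRP = 2.82% + 0.5068 × 3.99% = 4.84%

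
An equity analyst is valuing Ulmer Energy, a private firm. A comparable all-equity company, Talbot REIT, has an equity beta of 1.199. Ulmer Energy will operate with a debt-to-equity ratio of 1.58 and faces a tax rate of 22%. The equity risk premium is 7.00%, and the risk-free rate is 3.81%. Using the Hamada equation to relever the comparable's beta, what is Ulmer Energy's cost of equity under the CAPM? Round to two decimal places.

22.55%

β_L = β_U × [1 + (1 − t)(D/E)] = 1.199 × [1 + (1 − 0.22) × 1.58]
    = 1.199 × [1 + 0.78 × 1.58] = 1.199 × 2.2324 = 2.6766
E(R) = R_f + β_L × MRP = 3.81% + 2.6766 × 7.00% = 22.55%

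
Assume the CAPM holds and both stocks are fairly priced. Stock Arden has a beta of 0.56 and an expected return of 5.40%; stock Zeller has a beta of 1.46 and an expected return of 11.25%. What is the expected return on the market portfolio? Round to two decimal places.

8.26%

Both satisfy E(R) = R_f + β·MRP, so the slope of the SML is
MRP = (11.25% − 5.40%) / (1.46 − 0.56) = 5.85% / 0.90 = 6.5000%
R_f = E(R_Arden) − β_Arden·MRP = 5.40% − 0.56 × 6.5000% = 1.7600%
E(R_m) = R_f + MRP = 1.7600% + 6.5000% = 8.26%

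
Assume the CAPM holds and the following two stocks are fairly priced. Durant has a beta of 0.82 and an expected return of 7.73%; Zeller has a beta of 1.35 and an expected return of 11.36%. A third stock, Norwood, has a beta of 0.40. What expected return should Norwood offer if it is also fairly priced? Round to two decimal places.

4.85%

MRP (SML slope) = (11.36% − 7.73%) / (1.35 − 0.82) = 3.63% / 0.53 = 6.8491%
R_f (intercept) = 7.73% − 0.82 × 6.8491% = 2.1137%
E(R_Norwood) = R_f + β × MRP = 2.1137% + 0.40 × 6.8491% = 4.85%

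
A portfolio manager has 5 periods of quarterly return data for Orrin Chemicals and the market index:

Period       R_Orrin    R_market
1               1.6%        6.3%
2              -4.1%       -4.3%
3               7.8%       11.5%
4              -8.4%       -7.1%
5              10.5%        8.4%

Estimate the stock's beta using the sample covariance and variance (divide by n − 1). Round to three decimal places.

0.909

Mean R_i = (1.6 − 4.1 + 7.8 − 8.4 + 10.5) / 5 = 1.4800%
Mean R_m = (6.3 − 4.3 + 11.5 − 7.1 + 8.4) / 5 = 2.9600%
Σ(R_i − R̄_i)(R_m − R̄_m) = 243.3460  ⇒  Cov = 243.3460 / 4 = 60.8365
Σ(R_m − R̄_m)² = 267.5920  ⇒  Var(R_m) = 267.5920 / 4 = 66.8980
β = Cov / Var(R_m) = 60.8365 / 66.8980 = 0.9094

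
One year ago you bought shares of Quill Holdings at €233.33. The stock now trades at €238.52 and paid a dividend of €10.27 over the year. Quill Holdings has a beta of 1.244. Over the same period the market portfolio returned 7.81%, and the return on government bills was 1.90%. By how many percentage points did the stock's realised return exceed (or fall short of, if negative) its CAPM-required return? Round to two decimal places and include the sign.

-2.63%

Realised HPR = (P1 + D1 − P0) / P0 = (238.52 + 10.27 − 233.33) / 233.33 = 15.46 / 233.33 = 6.6258%
MRP = 7.81% − 1.90% = 5.91%
CAPM required = R_f + β·MRP = 1.90% + 1.244 × 5.91% = 9.25204%
α = realised − required = 6.6258% − 9.25204% = -2.63%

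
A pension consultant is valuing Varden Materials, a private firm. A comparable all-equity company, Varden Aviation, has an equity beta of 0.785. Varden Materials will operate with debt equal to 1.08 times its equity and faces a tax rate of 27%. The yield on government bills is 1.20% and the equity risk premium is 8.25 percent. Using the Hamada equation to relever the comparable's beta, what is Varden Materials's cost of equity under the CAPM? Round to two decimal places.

12.78%

β_L = β_U × [1 + (1 − t)(D/E)] = 0.785 × [1 + (1 − 0.27) × 1.08]
    = 0.785 × [1 + 0.73 × 1.08] = 0.785 × 1.7884 = 1.4039
E(R) = R_f + β_L × MRP = 1.20% + 1.4039 × 8.25% = 12.78%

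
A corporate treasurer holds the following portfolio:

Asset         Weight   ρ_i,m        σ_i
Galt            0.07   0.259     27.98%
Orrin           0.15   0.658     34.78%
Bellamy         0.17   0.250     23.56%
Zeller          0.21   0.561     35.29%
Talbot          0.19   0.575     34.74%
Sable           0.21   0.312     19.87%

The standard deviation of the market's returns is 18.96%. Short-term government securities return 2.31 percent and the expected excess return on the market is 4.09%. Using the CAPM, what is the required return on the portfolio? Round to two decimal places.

β_Galt = 0.259 × 27.98% / 18.96% = 0.3822
β_Orrin = 0.658 × 34.78% / 18.96% = 1.2070
β_Bellamy = 0.250 × 23.56% / 18.96% = 0.3107
β_Zeller = 0.561 × 35.29% / 18.96% = 1.0442
β_Talbot = 0.575 × 34.74% / 18.96% = 1.0536
β_Sable = 0.312 × 19.87% / 18.96% = 0.3270
β_P = Σ w_i β_i = 0.07×0.3822 + 0.15×1.2070 + 0.17×0.3107 + 0.21×1.0442 + 0.19×1.0536 + 0.21×0.3270 = 0.7488
E(R_P) = R_f + β_P × MRP = 2.31% + 0.7488 × 4.09% = 5.37%

5.37%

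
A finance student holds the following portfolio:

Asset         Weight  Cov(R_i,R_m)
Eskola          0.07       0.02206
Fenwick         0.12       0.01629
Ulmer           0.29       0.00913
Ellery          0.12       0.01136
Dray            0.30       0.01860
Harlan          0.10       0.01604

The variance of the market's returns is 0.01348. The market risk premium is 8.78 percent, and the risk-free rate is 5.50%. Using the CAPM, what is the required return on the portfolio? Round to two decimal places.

β_Eskola = 0.02206 / 0.01348 = 1.6365
β_Fenwick = 0.01629 / 0.01348 = 1.2085
β_Ulmer = 0.00913 / 0.01348 = 0.6773
β_Ellery = 0.01136 / 0.01348 = 0.8427
β_Dray = 0.01860 / 0.01348 = 1.3798
β_Harlan = 0.01604 / 0.01348 = 1.1899
β_P = Σ w_i β_i = 0.07×1.6365 + 0.12×1.2085 + 0.29×0.6773 + 0.12×0.8427 + 0.30×1.3798 + 0.10×1.1899 = 1.0900
E(R_P) = R_f + β_P × MRP = 5.50% + 1.0900 × 8.78% = 15.07%

15.07%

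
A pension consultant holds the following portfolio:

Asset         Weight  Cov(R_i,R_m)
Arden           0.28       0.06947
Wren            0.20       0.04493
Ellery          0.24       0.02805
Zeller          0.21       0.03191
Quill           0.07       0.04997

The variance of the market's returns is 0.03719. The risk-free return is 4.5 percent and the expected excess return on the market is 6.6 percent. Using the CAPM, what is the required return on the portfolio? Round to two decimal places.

12.55%

β_Arden = 0.06947 / 0.03719 = 1.8680
β_Wren = 0.04493 / 0.03719 = 1.2081
β_Ellery = 0.02805 / 0.03719 = 0.7542
β_Zeller = 0.03191 / 0.03719 = 0.8580
β_Quill = 0.04997 / 0.03719 = 1.3436
β_P = Σ w_i β_i = 0.28×1.8680 + 0.20×1.2081 + 0.24×0.7542 + 0.21×0.8580 + 0.07×1.3436 = 1.2199
E(R_P) = R_f + β_P × MRP = 4.5% + 1.2199 × 6.6% = 12.55%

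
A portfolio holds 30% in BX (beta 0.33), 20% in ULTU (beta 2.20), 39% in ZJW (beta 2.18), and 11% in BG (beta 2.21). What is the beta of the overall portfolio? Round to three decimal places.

β_P = Σ w_i β_i = 0.30×0.33 + 0.20×2.20 + 0.39×2.18 + 0.11×2.21 = 1.6323

1.632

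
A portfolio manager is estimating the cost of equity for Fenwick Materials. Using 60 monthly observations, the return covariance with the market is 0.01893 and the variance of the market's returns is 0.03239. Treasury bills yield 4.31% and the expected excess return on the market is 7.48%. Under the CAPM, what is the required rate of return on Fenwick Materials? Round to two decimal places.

8.68%

β = Cov(R_i, R_m) / Var(R_m) = 0.01893 / 0.03239 = 0.5844
E(R) = R_f + β × MRP = 4.31% + 0.5844 × 7.48% = 8.68%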